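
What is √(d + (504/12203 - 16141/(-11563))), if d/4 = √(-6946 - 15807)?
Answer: √(28615235509777375 + 79640552666470084*I*√22753)/141103289 ≈ 17.39 + 17.348*I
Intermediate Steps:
d = 4*I*√22753 (d = 4*√(-6946 - 15807) = 4*√(-22753) = 4*(I*√22753) = 4*I*√22753 ≈ 603.36*I)
√(d + (504/12203 - 16141/(-11563))) = √(4*I*√22753 + (504/12203 - 16141/(-11563))) = √(4*I*√22753 + (504*(1/12203) - 16141*(-1/11563))) = √(4*I*√22753 + (504/12203 + 16141/11563)) = √(4*I*√22753 + 202796375/141103289) = √(202796375/141103289 + 4*I*√22753)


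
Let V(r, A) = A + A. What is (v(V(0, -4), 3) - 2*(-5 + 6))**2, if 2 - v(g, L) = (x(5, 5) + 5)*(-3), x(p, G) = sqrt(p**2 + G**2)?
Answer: 675 + 450*sqrt(2) ≈ 1311.4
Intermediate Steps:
V(r, A) = 2*A
x(p, G) = sqrt(G**2 + p**2)
v(g, L) = 17 + 15*sqrt(2) (v(g, L) = 2 - (sqrt(5**2 + 5**2) + 5)*(-3) = 2 - (sqrt(25 + 25) + 5)*(-3) = 2 - (sqrt(50) + 5)*(-3) = 2 - (5*sqrt(2) + 5)*(-3) = 2 - (5 + 5*sqrt(2))*(-3) = 2 - (-15 - 15*sqrt(2)) = 2 + (15 + 15*sqrt(2)) = 17 + 15*sqrt(2))
(v(V(0, -4), 3) - 2*(-5 + 6))**2 = ((17 + 15*sqrt(2)) - 2*(-5 + 6))**2 = ((17 + 15*sqrt(2)) - 2*1)**2 = ((17 + 15*sqrt(2)) - 2)**2 = (15 + 15*sqrt(2))**2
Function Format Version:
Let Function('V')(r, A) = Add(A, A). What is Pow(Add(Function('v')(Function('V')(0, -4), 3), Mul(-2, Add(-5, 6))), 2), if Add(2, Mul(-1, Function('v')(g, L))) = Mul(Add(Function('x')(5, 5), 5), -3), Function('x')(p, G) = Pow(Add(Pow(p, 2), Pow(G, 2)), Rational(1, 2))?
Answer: Add(675, Mul(450, Pow(2, Rational(1, 2)))) ≈ 1311.4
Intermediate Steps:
Function('V')(r, A) = Mul(2, A)
Function('x')(p, G) = Pow(Add(Pow(G, 2), Pow(p, 2)), Rational(1, 2))
Function('v')(g, L) = Add(17, Mul(15, Pow(2, Rational(1, 2)))) (Function('v')(g, L) = Add(2, Mul(-1, Mul(Add(Pow(Add(Pow(5, 2), Pow(5, 2)), Rational(1, 2)), 5), -3))) = Add(2, Mul(-1, Mul(Add(Pow(Add(25, 25), Rational(1, 2)), 5), -3))) = Add(2, Mul(-1, Mul(Add(Pow(50, Rational(1, 2)), 5), -3))) = Add(2, Mul(-1, Mul(Add(Mul(5, Pow(2, Rational(1, 2))), 5), -3))) = Add(2, Mul(-1, Mul(Add(5, Mul(5, Pow(2, Rational(1, 2)))), -3))) = Add(2, Mul(-1, Add(-15, Mul(-15, Pow(2, Rational(1, 2)))))) = Add(2, Add(15, Mul(15, Pow(2, Rational(1, 2))))) = Add(17, Mul(15, Pow(2, Rational(1, 2)))))
Pow(Add(Function('v')(Function('V')(0, -4), 3), Mul(-2, Add(-5, 6))), 2) = Pow(Add(Add(17, Mul(15, Pow(2, Rational(1, 2)))), Mul(-2, Add(-5, 6))), 2) = Pow(Add(Add(17, Mul(15, Pow(2, Rational(1, 2)))), Mul(-2, 1)), 2) = Pow(Add(Add(17, Mul(15, Pow(2, Rational(1, 2)))), -2), 2) = Pow(Add(15, Mul(15, Pow(2, Rational(1, 2)))), 2)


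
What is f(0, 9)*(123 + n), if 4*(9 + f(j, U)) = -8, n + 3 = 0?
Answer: -1320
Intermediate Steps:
n = -3 (n = -3 + 0 = -3)
f(j, U) = -11 (f(j, U) = -9 + (¼)*(-8) = -9 - 2 = -11)
f(0, 9)*(123 + n) = -11*(123 - 3) = -11*120 = -1320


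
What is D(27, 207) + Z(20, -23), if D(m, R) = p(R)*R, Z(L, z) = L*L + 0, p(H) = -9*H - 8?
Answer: -386897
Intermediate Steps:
p(H) = -8 - 9*H
Z(L, z) = L² (Z(L, z) = L² + 0 = L²)
D(m, R) = R*(-8 - 9*R) (D(m, R) = (-8 - 9*R)*R = R*(-8 - 9*R))
D(27, 207) + Z(20, -23) = -1*207*(8 + 9*207) + 20² = -1*207*(8 + 1863) + 400 = -1*207*1871 + 400 = -387297 + 400 = -386897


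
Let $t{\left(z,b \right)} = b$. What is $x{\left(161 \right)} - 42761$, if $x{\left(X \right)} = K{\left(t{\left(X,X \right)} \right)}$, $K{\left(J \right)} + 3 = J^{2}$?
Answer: $-16843$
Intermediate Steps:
$K{\left(J \right)} = -3 + J^{2}$
$x{\left(X \right)} = -3 + X^{2}$
$x{\left(161 \right)} - 42761 = \left(-3 + 161^{2}\right) - 42761 = \left(-3 + 25921\right) - 42761 = 25918 - 42761 = -16843$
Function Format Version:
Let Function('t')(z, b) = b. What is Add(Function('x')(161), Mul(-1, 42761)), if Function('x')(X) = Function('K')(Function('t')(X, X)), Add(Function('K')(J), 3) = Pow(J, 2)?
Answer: -16843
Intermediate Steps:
Function('K')(J) = Add(-3, Pow(J, 2))
Function('x')(X) = Add(-3, Pow(X, 2))
Add(Function('x')(161), Mul(-1, 42761)) = Add(Add(-3, Pow(161, 2)), Mul(-1, 42761)) = Add(Add(-3, 25921), -42761) = Add(25918, -42761) = -16843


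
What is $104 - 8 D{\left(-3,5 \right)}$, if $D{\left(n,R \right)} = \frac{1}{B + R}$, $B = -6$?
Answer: $112$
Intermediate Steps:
$D{\left(n,R \right)} = \frac{1}{-6 + R}$
$104 - 8 D{\left(-3,5 \right)} = 104 - \frac{8}{-6 + 5} = 104 - \frac{8}{-1} = 104 - -8 = 104 + 8 = 112$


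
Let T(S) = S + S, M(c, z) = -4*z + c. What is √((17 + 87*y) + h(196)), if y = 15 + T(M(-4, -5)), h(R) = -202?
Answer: 8*√61 ≈ 62.482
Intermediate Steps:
M(c, z) = c - 4*z
T(S) = 2*S
y = 47 (y = 15 + 2*(-4 - 4*(-5)) = 15 + 2*(-4 + 20) = 15 + 2*16 = 15 + 32 = 47)
√((17 + 87*y) + h(196)) = √((17 + 87*47) - 202) = √((17 + 4089) - 202) = √(4106 - 202) = √3904 = 8*√61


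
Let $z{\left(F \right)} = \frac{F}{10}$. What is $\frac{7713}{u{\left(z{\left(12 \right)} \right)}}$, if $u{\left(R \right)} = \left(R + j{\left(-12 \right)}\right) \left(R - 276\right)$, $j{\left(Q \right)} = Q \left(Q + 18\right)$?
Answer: $\frac{21425}{54044} \approx 0.39644$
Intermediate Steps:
$j{\left(Q \right)} = Q \left(18 + Q\right)$
$z{\left(F \right)} = \frac{F}{10}$ ($z{\left(F \right)} = F \frac{1}{10} = \frac{F}{10}$)
$u{\left(R \right)} = \left(-276 + R\right) \left(-72 + R\right)$ ($u{\left(R \right)} = \left(R - 12 \left(18 - 12\right)\right) \left(R - 276\right) = \left(R - 72\right) \left(-276 + R\right) = \left(-72 + R\right) \left(-276 + R\right) = \left(-276 + R\right) \left(-72 + R\right)$)
$\frac{7713}{u{\left(z{\left(12 \right)} \right)}} = \frac{7713}{19872 + \left(\frac{1}{10} \cdot 12\right)^{2} - 348 \cdot \frac{1}{10} \cdot 12} = \frac{7713}{19872 + \left(\frac{6}{5}\right)^{2} - \frac{2088}{5}} = \frac{7713}{19872 + \frac{36}{25} - \frac{2088}{5}} = \frac{7713}{\frac{486396}{25}} = 7713 \cdot \frac{25}{486396} = \frac{21425}{54044}$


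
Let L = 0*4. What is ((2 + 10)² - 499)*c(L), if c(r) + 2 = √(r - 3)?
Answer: 710 - 355*I*√3 ≈ 710.0 - 614.88*I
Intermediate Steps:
L = 0
c(r) = -2 + √(-3 + r) (c(r) = -2 + √(r - 3) = -2 + √(-3 + r))
((2 + 10)² - 499)*c(L) = ((2 + 10)² - 499)*(-2 + √(-3 + 0)) = (12² - 499)*(-2 + √(-3)) = (144 - 499)*(-2 + I*√3) = -355*(-2 + I*√3) = 710 - 355*I*√3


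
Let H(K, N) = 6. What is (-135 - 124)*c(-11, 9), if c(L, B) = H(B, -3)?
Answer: -1554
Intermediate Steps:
c(L, B) = 6
(-135 - 124)*c(-11, 9) = (-135 - 124)*6 = -259*6 = -1554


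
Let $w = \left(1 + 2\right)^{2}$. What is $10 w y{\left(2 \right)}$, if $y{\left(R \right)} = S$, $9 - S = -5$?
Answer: $1260$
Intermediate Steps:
$w = 9$ ($w = 3^{2} = 9$)
$S = 14$ ($S = 9 - -5 = 9 + 5 = 14$)
$y{\left(R \right)} = 14$
$10 w y{\left(2 \right)} = 10 \cdot 9 \cdot 14 = 90 \cdot 14 = 1260$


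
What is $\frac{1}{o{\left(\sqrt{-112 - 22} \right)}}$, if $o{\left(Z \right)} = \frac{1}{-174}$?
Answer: $-174$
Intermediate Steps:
$o{\left(Z \right)} = - \frac{1}{174}$
$\frac{1}{o{\left(\sqrt{-112 - 22} \right)}} = \frac{1}{- \frac{1}{174}} = -174$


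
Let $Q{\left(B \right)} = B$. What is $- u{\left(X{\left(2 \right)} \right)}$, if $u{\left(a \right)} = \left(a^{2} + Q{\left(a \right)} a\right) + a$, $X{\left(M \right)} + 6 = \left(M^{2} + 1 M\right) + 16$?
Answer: $-528$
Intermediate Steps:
$X{\left(M \right)} = 10 + M + M^{2}$ ($X{\left(M \right)} = -6 + \left(\left(M^{2} + 1 M\right) + 16\right) = -6 + \left(\left(M^{2} + M\right) + 16\right) = -6 + \left(\left(M + M^{2}\right) + 16\right) = -6 + \left(16 + M + M^{2}\right) = 10 + M + M^{2}$)
$u{\left(a \right)} = a + 2 a^{2}$ ($u{\left(a \right)} = \left(a^{2} + a a\right) + a = \left(a^{2} + a^{2}\right) + a = 2 a^{2} + a = a + 2 a^{2}$)
$- u{\left(X{\left(2 \right)} \right)} = - \left(10 + 2 + 2^{2}\right) \left(1 + 2 \left(10 + 2 + 2^{2}\right)\right) = - \left(10 + 2 + 4\right) \left(1 + 2 \left(10 + 2 + 4\right)\right) = - 16 \left(1 + 2 \cdot 16\right) = - 16 \left(1 + 32\right) = - 16 \cdot 33 = \left(-1\right) 528 = -528$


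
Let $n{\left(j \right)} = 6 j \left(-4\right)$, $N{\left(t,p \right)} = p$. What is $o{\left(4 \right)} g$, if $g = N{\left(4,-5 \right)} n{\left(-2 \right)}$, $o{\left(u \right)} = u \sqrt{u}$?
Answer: $-1920$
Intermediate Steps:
$n{\left(j \right)} = - 24 j$
$o{\left(u \right)} = u^{\frac{3}{2}}$
$g = -240$ ($g = - 5 \left(\left(-24\right) \left(-2\right)\right) = \left(-5\right) 48 = -240$)
$o{\left(4 \right)} g = 4^{\frac{3}{2}} \left(-240\right) = 8 \left(-240\right) = -1920$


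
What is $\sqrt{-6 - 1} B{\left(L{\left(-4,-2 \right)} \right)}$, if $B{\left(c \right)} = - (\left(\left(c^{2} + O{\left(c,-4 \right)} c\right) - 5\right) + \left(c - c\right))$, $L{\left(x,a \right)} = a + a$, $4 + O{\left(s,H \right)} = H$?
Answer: $- 43 i \sqrt{7} \approx - 113.77 i$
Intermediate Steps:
$O{\left(s,H \right)} = -4 + H$
$L{\left(x,a \right)} = 2 a$
$B{\left(c \right)} = 5 - c^{2} + 8 c$ ($B{\left(c \right)} = - (\left(\left(c^{2} + \left(-4 - 4\right) c\right) - 5\right) + \left(c - c\right)) = - (\left(\left(c^{2} - 8 c\right) - 5\right) + 0) = - (\left(-5 + c^{2} - 8 c\right) + 0) = - (-5 + c^{2} - 8 c) = 5 - c^{2} + 8 c$)
$\sqrt{-6 - 1} B{\left(L{\left(-4,-2 \right)} \right)} = \sqrt{-6 - 1} \left(5 - \left(2 \left(-2\right)\right)^{2} + 8 \cdot 2 \left(-2\right)\right) = \sqrt{-7} \left(5 - \left(-4\right)^{2} + 8 \left(-4\right)\right) = i \sqrt{7} \left(5 - 16 - 32\right) = i \sqrt{7} \left(-43\right) = - 43 i \sqrt{7}$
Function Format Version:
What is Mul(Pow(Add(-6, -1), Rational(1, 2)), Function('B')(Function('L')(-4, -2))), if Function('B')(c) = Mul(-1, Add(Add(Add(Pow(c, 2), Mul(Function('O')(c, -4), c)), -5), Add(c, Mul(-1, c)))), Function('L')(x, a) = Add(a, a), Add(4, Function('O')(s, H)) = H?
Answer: Mul(-43, I, Pow(7, Rational(1, 2))) ≈ Mul(-113.77, I)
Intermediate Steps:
Function('O')(s, H) = Add(-4, H)
Function('L')(x, a) = Mul(2, a)
Function('B')(c) = Add(5, Mul(-1, Pow(c, 2)), Mul(8, c)) (Function('B')(c) = Mul(-1, Add(Add(Add(Pow(c, 2), Mul(Add(-4, -4), c)), -5), Add(c, Mul(-1, c)))) = Mul(-1, Add(Add(Add(Pow(c, 2), Mul(-8, c)), -5), 0)) = Mul(-1, Add(Add(-5, Pow(c, 2), Mul(-8, c)), 0)) = Mul(-1, Add(-5, Pow(c, 2), Mul(-8, c))) = Add(5, Mul(-1, Pow(c, 2)), Mul(8, c)))
Mul(Pow(Add(-6, -1), Rational(1, 2)), Function('B')(Function('L')(-4, -2))) = Mul(Pow(Add(-6, -1), Rational(1, 2)), Add(5, Mul(-1, Pow(Mul(2, -2), 2)), Mul(8, Mul(2, -2)))) = Mul(Pow(-7, Rational(1, 2)), Add(5, Mul(-1, Pow(-4, 2)), Mul(8, -4))) = Mul(Mul(I, Pow(7, Rational(1, 2))), Add(5, Mul(-1, 16), -32)) = Mul(Mul(I, Pow(7, Rational(1, 2))), Add(5, -16, -32)) = Mul(Mul(I, Pow(7, Rational(1, 2))), -43) = Mul(-43, I, Pow(7, Rational(1, 2)))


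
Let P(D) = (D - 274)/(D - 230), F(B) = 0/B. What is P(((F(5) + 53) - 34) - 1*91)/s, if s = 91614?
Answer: 173/13833714 ≈ 1.2506e-5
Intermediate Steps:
F(B) = 0
P(D) = (-274 + D)/(-230 + D)
P(((F(5) + 53) - 34) - 1*91)/s = ((-274 + (((0 + 53) - 34) - 1*91))/(-230 + (((0 + 53) - 34) - 1*91)))/91614 = ((-274 + ((53 - 34) - 91))/(-230 + ((53 - 34) - 91)))*(1/91614) = ((-274 + (19 - 91))/(-230 + (19 - 91)))*(1/91614) = ((-274 - 72)/(-230 - 72))*(1/91614) = (-346/(-302))*(1/91614) = -1/302*(-346)*(1/91614) = (173/151)*(1/91614) = 173/13833714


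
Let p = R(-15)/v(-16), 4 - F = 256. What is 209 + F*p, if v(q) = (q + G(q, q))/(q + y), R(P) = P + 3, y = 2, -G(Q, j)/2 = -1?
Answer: 3233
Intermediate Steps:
F = -252 (F = 4 - 1*256 = 4 - 256 = -252)
G(Q, j) = 2 (G(Q, j) = -2*(-1) = 2)
R(P) = 3 + P
v(q) = 1 (v(q) = (q + 2)/(q + 2) = (2 + q)/(2 + q) = 1)
p = -12 (p = (3 - 15)/1 = -12*1 = -12)
209 + F*p = 209 - 252*(-12) = 209 + 3024 = 3233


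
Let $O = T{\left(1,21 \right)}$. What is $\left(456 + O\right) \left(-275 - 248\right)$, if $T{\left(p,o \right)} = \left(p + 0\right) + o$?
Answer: $-249994$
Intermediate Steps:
$T{\left(p,o \right)} = o + p$ ($T{\left(p,o \right)} = p + o = o + p$)
$O = 22$ ($O = 21 + 1 = 22$)
$\left(456 + O\right) \left(-275 - 248\right) = \left(456 + 22\right) \left(-275 - 248\right) = 478 \left(-523\right) = -249994$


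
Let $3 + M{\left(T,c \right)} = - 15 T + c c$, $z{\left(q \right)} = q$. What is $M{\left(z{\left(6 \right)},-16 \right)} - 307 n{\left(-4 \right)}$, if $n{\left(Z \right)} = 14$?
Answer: $-4135$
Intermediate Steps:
$M{\left(T,c \right)} = -3 + c^{2} - 15 T$ ($M{\left(T,c \right)} = -3 - \left(15 T - c c\right) = -3 - \left(- c^{2} + 15 T\right) = -3 + c^{2} - 15 T$)
$M{\left(z{\left(6 \right)},-16 \right)} - 307 n{\left(-4 \right)} = \left(-3 + \left(-16\right)^{2} - 90\right) - 4298 = \left(-3 + 256 - 90\right) - 4298 = 163 - 4298 = -4135$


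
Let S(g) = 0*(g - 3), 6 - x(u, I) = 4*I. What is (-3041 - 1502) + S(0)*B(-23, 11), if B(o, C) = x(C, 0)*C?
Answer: -4543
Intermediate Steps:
x(u, I) = 6 - 4*I
S(g) = 0 (S(g) = 0*(-3 + g) = 0)
B(o, C) = 6*C (B(o, C) = (6 - 4*0)*C = (6 + 0)*C = 6*C)
(-3041 - 1502) + S(0)*B(-23, 11) = (-3041 - 1502) + 0*(6*11) = -4543 + 0*66 = -4543 + 0 = -4543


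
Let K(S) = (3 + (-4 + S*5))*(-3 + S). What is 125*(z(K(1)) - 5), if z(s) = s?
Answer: -1625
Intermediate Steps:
K(S) = (-1 + 5*S)*(-3 + S) (K(S) = (3 + (-4 + 5*S))*(-3 + S) = (-1 + 5*S)*(-3 + S))
125*(z(K(1)) - 5) = 125*((3 - 16*1 + 5*1²) - 5) = 125*((3 - 16 + 5*1) - 5) = 125*((3 - 16 + 5) - 5) = 125*(-8 - 5) = 125*(-13) = -1625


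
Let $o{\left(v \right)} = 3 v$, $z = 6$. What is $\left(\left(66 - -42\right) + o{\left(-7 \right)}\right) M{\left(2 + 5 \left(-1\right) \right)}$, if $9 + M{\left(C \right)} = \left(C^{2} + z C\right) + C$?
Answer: $-1827$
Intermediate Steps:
$M{\left(C \right)} = -9 + C^{2} + 7 C$ ($M{\left(C \right)} = -9 + \left(\left(C^{2} + 6 C\right) + C\right) = -9 + \left(C^{2} + 7 C\right) = -9 + C^{2} + 7 C$)
$\left(\left(66 - -42\right) + o{\left(-7 \right)}\right) M{\left(2 + 5 \left(-1\right) \right)} = \left(\left(66 - -42\right) + 3 \left(-7\right)\right) \left(-9 + \left(2 + 5 \left(-1\right)\right)^{2} + 7 \left(2 + 5 \left(-1\right)\right)\right) = \left(\left(66 + 42\right) - 21\right) \left(-9 + \left(2 - 5\right)^{2} + 7 \left(2 - 5\right)\right) = \left(108 - 21\right) \left(-9 + \left(-3\right)^{2} + 7 \left(-3\right)\right) = 87 \left(-9 + 9 - 21\right) = 87 \left(-21\right) = -1827$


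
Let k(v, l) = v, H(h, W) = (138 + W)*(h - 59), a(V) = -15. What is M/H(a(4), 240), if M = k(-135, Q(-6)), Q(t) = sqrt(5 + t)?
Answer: 5/1036 ≈ 0.0048263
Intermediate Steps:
H(h, W) = (-59 + h)*(138 + W) (H(h, W) = (138 + W)*(-59 + h) = (-59 + h)*(138 + W))
M = -135
M/H(a(4), 240) = -135/(-8142 - 59*240 + 138*(-15) + 240*(-15)) = -135/(-8142 - 14160 - 2070 - 3600) = -135/(-27972) = -135*(-1/27972) = 5/1036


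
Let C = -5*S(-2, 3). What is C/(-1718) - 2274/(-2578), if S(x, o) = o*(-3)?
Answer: 1895361/2214502 ≈ 0.85589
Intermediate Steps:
S(x, o) = -3*o
C = 45 (C = -(-15)*3 = -5*(-9) = 45)
C/(-1718) - 2274/(-2578) = 45/(-1718) - 2274/(-2578) = 45*(-1/1718) - 2274*(-1/2578) = -45/1718 + 1137/1289 = 1895361/2214502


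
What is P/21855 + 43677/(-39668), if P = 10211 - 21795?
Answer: -142591/87420 ≈ -1.6311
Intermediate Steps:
P = -11584
P/21855 + 43677/(-39668) = -11584/21855 + 43677/(-39668) = -11584*1/21855 + 43677*(-1/39668) = -11584/21855 - 207/188 = -142591/87420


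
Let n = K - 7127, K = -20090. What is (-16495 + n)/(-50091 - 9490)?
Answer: 43712/59581 ≈ 0.73366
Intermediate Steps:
n = -27217 (n = -20090 - 7127 = -27217)
(-16495 + n)/(-50091 - 9490) = (-16495 - 27217)/(-50091 - 9490) = -43712/(-59581) = -43712*(-1/59581) = 43712/59581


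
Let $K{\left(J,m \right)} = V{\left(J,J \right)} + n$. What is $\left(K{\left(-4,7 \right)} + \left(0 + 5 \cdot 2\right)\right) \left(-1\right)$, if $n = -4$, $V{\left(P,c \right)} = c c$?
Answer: $-22$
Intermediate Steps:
$V{\left(P,c \right)} = c^{2}$
$K{\left(J,m \right)} = -4 + J^{2}$ ($K{\left(J,m \right)} = J^{2} - 4 = -4 + J^{2}$)
$\left(K{\left(-4,7 \right)} + \left(0 + 5 \cdot 2\right)\right) \left(-1\right) = \left(\left(-4 + \left(-4\right)^{2}\right) + \left(0 + 5 \cdot 2\right)\right) \left(-1\right) = \left(\left(-4 + 16\right) + \left(0 + 10\right)\right) \left(-1\right) = \left(12 + 10\right) \left(-1\right) = 22 \left(-1\right) = -22$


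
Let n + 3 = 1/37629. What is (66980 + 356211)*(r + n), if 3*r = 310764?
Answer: 1649513865411506/37629 ≈ 4.3836e+10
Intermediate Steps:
r = 103588 (r = (⅓)*310764 = 103588)
n = -112886/37629 (n = -3 + 1/37629 = -112886/37629 ≈ -3.0000)
(66980 + 356211)*(r + n) = (66980 + 356211)*(103588 - 112886/37629) = 423191*(3897799966/37629) = 1649513865411506/37629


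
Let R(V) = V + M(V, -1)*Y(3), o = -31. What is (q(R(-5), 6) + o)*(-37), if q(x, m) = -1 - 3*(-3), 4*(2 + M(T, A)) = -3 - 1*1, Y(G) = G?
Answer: 851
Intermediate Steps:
M(T, A) = -3 (M(T, A) = -2 + (-3 - 1*1)/4 = -2 + (-3 - 1)/4 = -2 + (¼)*(-4) = -2 - 1 = -3)
R(V) = -9 + V (R(V) = V - 3*3 = V - 9 = -9 + V)
q(x, m) = 8 (q(x, m) = -1 + 9 = 8)
(q(R(-5), 6) + o)*(-37) = (8 - 31)*(-37) = -23*(-37) = 851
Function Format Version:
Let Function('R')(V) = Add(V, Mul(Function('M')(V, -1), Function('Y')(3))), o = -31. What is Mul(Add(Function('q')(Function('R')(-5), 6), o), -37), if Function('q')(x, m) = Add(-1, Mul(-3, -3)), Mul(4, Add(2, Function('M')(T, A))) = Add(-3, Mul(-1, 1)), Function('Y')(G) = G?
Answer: 851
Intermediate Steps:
Function('M')(T, A) = -3 (Function('M')(T, A) = Add(-2, Mul(Rational(1, 4), Add(-3, Mul(-1, 1)))) = Add(-2, Mul(Rational(1, 4), Add(-3, -1))) = Add(-2, Mul(Rational(1, 4), -4)) = Add(-2, -1) = -3)
Function('R')(V) = Add(-9, V) (Function('R')(V) = Add(V, Mul(-3, 3)) = Add(V, -9) = Add(-9, V))
Function('q')(x, m) = 8 (Function('q')(x, m) = Add(-1, 9) = 8)
Mul(Add(Function('q')(Function('R')(-5), 6), o), -37) = Mul(Add(8, -31), -37) = Mul(-23, -37) = 851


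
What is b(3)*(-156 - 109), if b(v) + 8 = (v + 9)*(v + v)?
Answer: -16960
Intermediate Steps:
b(v) = -8 + 2*v*(9 + v) (b(v) = -8 + (v + 9)*(v + v) = -8 + (9 + v)*(2*v) = -8 + 2*v*(9 + v))
b(3)*(-156 - 109) = (-8 + 2*3**2 + 18*3)*(-156 - 109) = (-8 + 2*9 + 54)*(-265) = (-8 + 18 + 54)*(-265) = 64*(-265) = -16960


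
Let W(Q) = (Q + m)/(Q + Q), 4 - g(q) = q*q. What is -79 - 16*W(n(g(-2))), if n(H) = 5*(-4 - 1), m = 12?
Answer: -2079/25 ≈ -83.160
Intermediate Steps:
g(q) = 4 - q**2 (g(q) = 4 - q*q = 4 - q**2)
n(H) = -25 (n(H) = 5*(-5) = -25)
W(Q) = (12 + Q)/(2*Q) (W(Q) = (Q + 12)/(Q + Q) = (12 + Q)/((2*Q)) = (12 + Q)*(1/(2*Q)) = (12 + Q)/(2*Q))
-79 - 16*W(n(g(-2))) = -79 - 8*(12 - 25)/(-25) = -79 - 8*(-1)*(-13)/25 = -79 - 16*13/50 = -79 - 104/25 = -2079/25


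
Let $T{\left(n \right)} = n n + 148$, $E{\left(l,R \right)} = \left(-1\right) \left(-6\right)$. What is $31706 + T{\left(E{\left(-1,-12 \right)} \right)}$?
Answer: $31890$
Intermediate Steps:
$E{\left(l,R \right)} = 6$
$T{\left(n \right)} = 148 + n^{2}$ ($T{\left(n \right)} = n^{2} + 148 = 148 + n^{2}$)
$31706 + T{\left(E{\left(-1,-12 \right)} \right)} = 31706 + \left(148 + 6^{2}\right) = 31706 + \left(148 + 36\right) = 31706 + 184 = 31890$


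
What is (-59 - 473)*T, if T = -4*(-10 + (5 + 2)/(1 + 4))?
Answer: -91504/5 ≈ -18301.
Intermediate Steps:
T = 172/5 (T = -4*(-10 + 7/5) = -4*(-43/5) = 172/5 ≈ 34.400)
(-59 - 473)*T = (-59 - 473)*(172/5) = -532*172/5 = -91504/5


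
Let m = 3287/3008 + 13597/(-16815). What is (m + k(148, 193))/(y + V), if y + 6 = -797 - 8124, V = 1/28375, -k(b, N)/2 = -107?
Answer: -61507854221075/2562395143236096 ≈ -0.024004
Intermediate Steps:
k(b, N) = 214 (k(b, N) = -2*(-107) = 214)
V = 1/28375 ≈ 3.5242e-5
y = -8927 (y = -6 + (-797 - 8124) = -6 - 8921 = -8927)
m = 14371129/50579520 (m = 3287*(1/3008) + 13597*(-1/16815) = 3287/3008 - 13597/16815 = 14371129/50579520 ≈ 0.28413)
(m + k(148, 193))/(y + V) = (14371129/50579520 + 214)/(-8927 + 1/28375) = 10838388409/(50579520*(-253303624/28375)) = (10838388409/50579520)*(-28375/253303624) = -61507854221075/2562395143236096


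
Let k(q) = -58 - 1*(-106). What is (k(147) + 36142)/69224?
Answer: 18095/34612 ≈ 0.52280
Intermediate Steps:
k(q) = 48 (k(q) = -58 + 106 = 48)
(k(147) + 36142)/69224 = (48 + 36142)/69224 = 36190*(1/69224) = 18095/34612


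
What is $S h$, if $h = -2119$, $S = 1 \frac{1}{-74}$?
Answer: $\frac{2119}{74} \approx 28.635$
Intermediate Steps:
$S = - \frac{1}{74}$ ($S = 1 \left(- \frac{1}{74}\right) = - \frac{1}{74} \approx -0.013514$)
$S h = \left(- \frac{1}{74}\right) \left(-2119\right) = \frac{2119}{74}$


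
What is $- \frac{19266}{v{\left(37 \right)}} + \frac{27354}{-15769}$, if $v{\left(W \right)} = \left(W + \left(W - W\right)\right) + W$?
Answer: $- \frac{152914875}{583453} \approx -262.09$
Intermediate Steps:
$v{\left(W \right)} = 2 W$ ($v{\left(W \right)} = \left(W + 0\right) + W = W + W = 2 W$)
$- \frac{19266}{v{\left(37 \right)}} + \frac{27354}{-15769} = - \frac{19266}{2 \cdot 37} + \frac{27354}{-15769} = - \frac{19266}{74} + 27354 \left(- \frac{1}{15769}\right) = \left(-19266\right) \frac{1}{74} - \frac{27354}{15769} = - \frac{9633}{37} - \frac{27354}{15769} = - \frac{152914875}{583453}$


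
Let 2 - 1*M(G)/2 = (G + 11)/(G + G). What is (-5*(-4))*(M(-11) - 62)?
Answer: -1160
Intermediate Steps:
M(G) = 4 - (11 + G)/G (M(G) = 4 - 2*(G + 11)/(G + G) = 4 - 2*(11 + G)/(2*G) = 4 - 2*(11 + G)*1/(2*G) = 4 - (11 + G)/G)
(-5*(-4))*(M(-11) - 62) = (-5*(-4))*((3 - 11/(-11)) - 62) = 20*((3 - 11*(-1/11)) - 62) = 20*((3 + 1) - 62) = 20*(4 - 62) = 20*(-58) = -1160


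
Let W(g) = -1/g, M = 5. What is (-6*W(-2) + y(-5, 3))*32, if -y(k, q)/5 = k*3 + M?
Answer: 1504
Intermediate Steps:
y(k, q) = -25 - 15*k (y(k, q) = -5*(k*3 + 5) = -5*(3*k + 5) = -5*(5 + 3*k) = -25 - 15*k)
(-6*W(-2) + y(-5, 3))*32 = (-(-6)/(-2) + (-25 - 15*(-5)))*32 = (-(-6)*(-1)/2 + (-25 + 75))*32 = (-6*½ + 50)*32 = (-3 + 50)*32 = 47*32 = 1504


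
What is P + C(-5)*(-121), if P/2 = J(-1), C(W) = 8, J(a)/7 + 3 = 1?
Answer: -996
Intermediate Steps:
J(a) = -14 (J(a) = -21 + 7*1 = -21 + 7 = -14)
P = -28 (P = 2*(-14) = -28)
P + C(-5)*(-121) = -28 + 8*(-121) = -28 - 968 = -996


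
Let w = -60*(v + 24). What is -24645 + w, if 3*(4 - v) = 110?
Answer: -24125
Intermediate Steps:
v = -98/3 (v = 4 - 1/3*110 = 4 - 110/3 = -98/3 ≈ -32.667)
w = 520 (w = -60*(-98/3 + 24) = -60*(-26/3) = 520)
-24645 + w = -24645 + 520 = -24125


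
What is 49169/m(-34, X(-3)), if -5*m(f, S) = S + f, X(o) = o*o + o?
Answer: 245845/28 ≈ 8780.2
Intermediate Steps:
X(o) = o + o² (X(o) = o² + o = o + o²)
m(f, S) = -S/5 - f/5 (m(f, S) = -(S + f)/5 = -S/5 - f/5)
49169/m(-34, X(-3)) = 49169/(-(-3)*(1 - 3)/5 - ⅕*(-34)) = 49169/(-(-3)*(-2)/5 + 34/5) = 49169/(-⅕*6 + 34/5) = 49169/(-6/5 + 34/5) = 49169/(28/5) = 49169*(5/28) = 245845/28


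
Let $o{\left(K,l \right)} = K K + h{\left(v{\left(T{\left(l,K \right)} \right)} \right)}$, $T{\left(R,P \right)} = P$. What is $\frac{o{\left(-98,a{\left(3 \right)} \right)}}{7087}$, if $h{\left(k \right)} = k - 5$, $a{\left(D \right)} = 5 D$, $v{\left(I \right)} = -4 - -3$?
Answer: $\frac{9598}{7087} \approx 1.3543$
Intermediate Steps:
$v{\left(I \right)} = -1$ ($v{\left(I \right)} = -4 + 3 = -1$)
$h{\left(k \right)} = -5 + k$ ($h{\left(k \right)} = k - 5 = -5 + k$)
$o{\left(K,l \right)} = -6 + K^{2}$ ($o{\left(K,l \right)} = K K - 6 = K^{2} - 6 = -6 + K^{2}$)
$\frac{o{\left(-98,a{\left(3 \right)} \right)}}{7087} = \frac{-6 + \left(-98\right)^{2}}{7087} = \left(-6 + 9604\right) \frac{1}{7087} = 9598 \cdot \frac{1}{7087} = \frac{9598}{7087}$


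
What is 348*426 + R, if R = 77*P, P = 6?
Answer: 148710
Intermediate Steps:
R = 462 (R = 77*6 = 462)
348*426 + R = 348*426 + 462 = 148248 + 462 = 148710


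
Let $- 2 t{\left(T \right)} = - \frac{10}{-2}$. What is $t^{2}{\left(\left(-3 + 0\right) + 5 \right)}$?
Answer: $\frac{25}{4} \approx 6.25$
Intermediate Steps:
$t{\left(T \right)} = - \frac{5}{2}$ ($t{\left(T \right)} = - \frac{\left(-10\right) \frac{1}{-2}}{2} = - \frac{\left(-10\right) \left(- \frac{1}{2}\right)}{2} = \left(- \frac{1}{2}\right) 5 = - \frac{5}{2}$)
$t^{2}{\left(\left(-3 + 0\right) + 5 \right)} = \left(- \frac{5}{2}\right)^{2} = \frac{25}{4}$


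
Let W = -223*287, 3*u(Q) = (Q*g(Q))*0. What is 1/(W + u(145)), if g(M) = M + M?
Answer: -1/64001 ≈ -1.5625e-5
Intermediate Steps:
g(M) = 2*M
u(Q) = 0 (u(Q) = ((Q*(2*Q))*0)/3 = ((2*Q²)*0)/3 = (⅓)*0 = 0)
W = -64001
1/(W + u(145)) = 1/(-64001 + 0) = 1/(-64001) = -1/64001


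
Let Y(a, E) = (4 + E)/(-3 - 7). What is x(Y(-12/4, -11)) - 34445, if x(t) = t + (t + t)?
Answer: -344429/10 ≈ -34443.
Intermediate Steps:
Y(a, E) = -⅖ - E/10 (Y(a, E) = (4 + E)/(-10) = (4 + E)*(-⅒) = -⅖ - E/10)
x(t) = 3*t (x(t) = t + 2*t = 3*t)
x(Y(-12/4, -11)) - 34445 = 3*(-⅖ - ⅒*(-11)) - 34445 = 3*(-⅖ + 11/10) - 34445 = 3*(7/10) - 34445 = 21/10 - 34445 = -344429/10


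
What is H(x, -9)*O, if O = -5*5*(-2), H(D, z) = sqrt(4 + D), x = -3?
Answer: 50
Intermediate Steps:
O = 50 (O = -5*5*(-2) = -25*(-2) = 50)
H(x, -9)*O = sqrt(4 - 3)*50 = sqrt(1)*50 = 1*50 = 50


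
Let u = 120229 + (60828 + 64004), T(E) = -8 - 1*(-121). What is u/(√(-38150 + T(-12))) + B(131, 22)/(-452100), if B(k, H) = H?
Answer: -1/20550 - 81687*I*√38037/12679 ≈ -4.8662e-5 - 1256.5*I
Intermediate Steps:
T(E) = 113 (T(E) = -8 + 121 = 113)
u = 245061 (u = 120229 + 124832 = 245061)
u/(√(-38150 + T(-12))) + B(131, 22)/(-452100) = 245061/(√(-38150 + 113)) + 22/(-452100) = 245061/(√(-38037)) + 22*(-1/452100) = 245061/((I*√38037)) - 1/20550 = 245061*(-I*√38037/38037) - 1/20550 = -81687*I*√38037/12679 - 1/20550 = -1/20550 - 81687*I*√38037/12679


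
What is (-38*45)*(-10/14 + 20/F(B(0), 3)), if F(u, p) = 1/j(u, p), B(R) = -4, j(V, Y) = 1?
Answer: -230850/7 ≈ -32979.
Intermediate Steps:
F(u, p) = 1 (F(u, p) = 1/1 = 1)
(-38*45)*(-10/14 + 20/F(B(0), 3)) = (-38*45)*(-10/14 + 20/1) = -1710*(-10*1/14 + 20*1) = -1710*(-5/7 + 20) = -1710*135/7 = -230850/7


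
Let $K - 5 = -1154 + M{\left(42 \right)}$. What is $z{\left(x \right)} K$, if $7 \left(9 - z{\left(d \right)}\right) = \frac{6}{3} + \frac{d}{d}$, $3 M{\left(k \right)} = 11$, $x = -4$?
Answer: $- \frac{68720}{7} \approx -9817.1$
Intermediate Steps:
$M{\left(k \right)} = \frac{11}{3}$ ($M{\left(k \right)} = \frac{1}{3} \cdot 11 = \frac{11}{3}$)
$z{\left(d \right)} = \frac{60}{7}$ ($z{\left(d \right)} = 9 - \frac{\frac{6}{3} + \frac{d}{d}}{7} = 9 - \frac{6 \cdot \frac{1}{3} + 1}{7} = 9 - \frac{2 + 1}{7} = 9 - \frac{3}{7} = \frac{60}{7}$)
$K = - \frac{3436}{3}$ ($K = 5 + \left(-1154 + \frac{11}{3}\right) = 5 - \frac{3451}{3} = - \frac{3436}{3} \approx -1145.3$)
$z{\left(x \right)} K = \frac{60}{7} \left(- \frac{3436}{3}\right) = - \frac{68720}{7}$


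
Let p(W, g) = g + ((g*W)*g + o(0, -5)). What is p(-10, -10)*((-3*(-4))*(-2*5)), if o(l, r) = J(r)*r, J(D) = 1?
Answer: 121800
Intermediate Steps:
o(l, r) = r (o(l, r) = 1*r = r)
p(W, g) = -5 + g + W*g**2 (p(W, g) = g + ((g*W)*g - 5) = g + ((W*g)*g - 5) = g + (W*g**2 - 5) = g + (-5 + W*g**2) = -5 + g + W*g**2)
p(-10, -10)*((-3*(-4))*(-2*5)) = (-5 - 10 - 10*(-10)**2)*((-3*(-4))*(-2*5)) = (-5 - 10 - 10*100)*(12*(-10)) = (-5 - 10 - 1000)*(-120) = -1015*(-120) = 121800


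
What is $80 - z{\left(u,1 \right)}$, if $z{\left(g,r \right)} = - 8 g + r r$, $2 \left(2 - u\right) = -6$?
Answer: $119$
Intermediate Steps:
$u = 5$ ($u = 2 - -3 = 2 + 3 = 5$)
$z{\left(g,r \right)} = r^{2} - 8 g$ ($z{\left(g,r \right)} = - 8 g + r^{2} = r^{2} - 8 g$)
$80 - z{\left(u,1 \right)} = 80 - \left(1^{2} - 40\right) = 80 - \left(1 - 40\right) = 80 - -39 = 80 + 39 = 119$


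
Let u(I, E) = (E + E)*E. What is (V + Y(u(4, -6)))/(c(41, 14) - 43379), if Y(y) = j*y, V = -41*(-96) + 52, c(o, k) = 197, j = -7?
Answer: -1742/21591 ≈ -0.080682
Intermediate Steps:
u(I, E) = 2*E² (u(I, E) = (2*E)*E = 2*E²)
V = 3988 (V = 3936 + 52 = 3988)
Y(y) = -7*y
(V + Y(u(4, -6)))/(c(41, 14) - 43379) = (3988 - 14*(-6)²)/(197 - 43379) = (3988 - 14*36)/(-43182) = (3988 - 7*72)*(-1/43182) = (3988 - 504)*(-1/43182) = 3484*(-1/43182) = -1742/21591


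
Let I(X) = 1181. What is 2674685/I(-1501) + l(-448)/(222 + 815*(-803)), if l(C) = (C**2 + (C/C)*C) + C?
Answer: 1749604471507/772637363 ≈ 2264.5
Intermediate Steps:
l(C) = C**2 + 2*C (l(C) = (C**2 + 1*C) + C = (C**2 + C) + C = (C + C**2) + C = C**2 + 2*C)
2674685/I(-1501) + l(-448)/(222 + 815*(-803)) = 2674685/1181 + (-448*(2 - 448))/(222 + 815*(-803)) = 2674685*(1/1181) + (-448*(-446))/(222 - 654445) = 2674685/1181 + 199808/(-654223) = 2674685/1181 + 199808*(-1/654223) = 2674685/1181 - 199808/654223 = 1749604471507/772637363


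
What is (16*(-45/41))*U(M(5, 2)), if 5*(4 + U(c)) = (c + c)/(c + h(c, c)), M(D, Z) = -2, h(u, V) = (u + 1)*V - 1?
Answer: 2304/41 ≈ 56.195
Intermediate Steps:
h(u, V) = -1 + V*(1 + u) (h(u, V) = (1 + u)*V - 1 = V*(1 + u) - 1 = -1 + V*(1 + u))
U(c) = -4 + 2*c/(5*(-1 + c**2 + 2*c)) (U(c) = -4 + ((c + c)/(c + (-1 + c + c*c)))/5 = -4 + ((2*c)/(c + (-1 + c + c**2)))/5 = -4 + ((2*c)/(-1 + c**2 + 2*c))/5 = -4 + (2*c/(-1 + c**2 + 2*c))/5 = -4 + 2*c/(5*(-1 + c**2 + 2*c)))
(16*(-45/41))*U(M(5, 2)) = (16*(-45/41))*(2*(10 - 19*(-2) - 10*(-2)**2)/(5*(-1 + (-2)**2 + 2*(-2)))) = (16*(-45*1/41))*(2*(10 + 38 - 10*4)/(5*(-1 + 4 - 4))) = (16*(-45/41))*((2/5)*(10 + 38 - 40)/(-1)) = -288*(-1)*8/41 = -720/41*(-16/5) = 2304/41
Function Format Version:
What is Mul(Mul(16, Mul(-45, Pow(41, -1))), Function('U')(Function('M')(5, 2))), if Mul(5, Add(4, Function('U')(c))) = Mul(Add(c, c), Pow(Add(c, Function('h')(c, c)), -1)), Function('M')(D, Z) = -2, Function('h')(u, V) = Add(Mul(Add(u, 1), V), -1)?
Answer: Rational(2304, 41) ≈ 56.195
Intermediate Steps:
Function('h')(u, V) = Add(-1, Mul(V, Add(1, u))) (Function('h')(u, V) = Add(Mul(Add(1, u), V), -1) = Add(Mul(V, Add(1, u)), -1) = Add(-1, Mul(V, Add(1, u))))
Function('U')(c) = Add(-4, Mul(Rational(2, 5), c, Pow(Add(-1, Pow(c, 2), Mul(2, c)), -1))) (Function('U')(c) = Add(-4, Mul(Rational(1, 5), Mul(Add(c, c), Pow(Add(c, Add(-1, c, Mul(c, c))), -1)))) = Add(-4, Mul(Rational(1, 5), Mul(Mul(2, c), Pow(Add(c, Add(-1, c, Pow(c, 2))), -1)))) = Add(-4, Mul(Rational(1, 5), Mul(Mul(2, c), Pow(Add(-1, Pow(c, 2), Mul(2, c)), -1)))) = Add(-4, Mul(Rational(1, 5), Mul(2, c, Pow(Add(-1, Pow(c, 2), Mul(2, c)), -1)))) = Add(-4, Mul(Rational(2, 5), c, Pow(Add(-1, Pow(c, 2), Mul(2, c)), -1))))
Mul(Mul(16, Mul(-45, Pow(41, -1))), Function('U')(Function('M')(5, 2))) = Mul(Mul(16, Mul(-45, Pow(41, -1))), Mul(Rational(2, 5), Pow(Add(-1, Pow(-2, 2), Mul(2, -2)), -1), Add(10, Mul(-19, -2), Mul(-10, Pow(-2, 2))))) = Mul(Mul(16, Mul(-45, Rational(1, 41))), Mul(Rational(2, 5), Pow(Add(-1, 4, -4), -1), Add(10, 38, Mul(-10, 4)))) = Mul(Mul(16, Rational(-45, 41)), Mul(Rational(2, 5), Pow(-1, -1), Add(10, 38, -40))) = Mul(Rational(-720, 41), Mul(Rational(2, 5), -1, 8)) = Mul(Rational(-720, 41), Rational(-16, 5)) = Rational(2304, 41)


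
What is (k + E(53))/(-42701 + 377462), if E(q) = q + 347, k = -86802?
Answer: -86402/334761 ≈ -0.25810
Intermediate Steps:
E(q) = 347 + q
(k + E(53))/(-42701 + 377462) = (-86802 + (347 + 53))/(-42701 + 377462) = (-86802 + 400)/334761 = -86402*1/334761 = -86402/334761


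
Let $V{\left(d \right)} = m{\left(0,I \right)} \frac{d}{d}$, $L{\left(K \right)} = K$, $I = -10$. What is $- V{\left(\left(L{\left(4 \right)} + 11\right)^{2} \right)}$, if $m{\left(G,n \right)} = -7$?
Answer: $7$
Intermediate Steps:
$V{\left(d \right)} = -7$ ($V{\left(d \right)} = - 7 \frac{d}{d} = \left(-7\right) 1 = -7$)
$- V{\left(\left(L{\left(4 \right)} + 11\right)^{2} \right)} = \left(-1\right) \left(-7\right) = 7$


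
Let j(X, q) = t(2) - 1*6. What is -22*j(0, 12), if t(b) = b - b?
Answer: 132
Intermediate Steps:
t(b) = 0
j(X, q) = -6 (j(X, q) = 0 - 1*6 = 0 - 6 = -6)
-22*j(0, 12) = -22*(-6) = 132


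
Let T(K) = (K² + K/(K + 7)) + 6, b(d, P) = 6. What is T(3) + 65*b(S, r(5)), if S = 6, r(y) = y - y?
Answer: 4053/10 ≈ 405.30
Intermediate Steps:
r(y) = 0
T(K) = 6 + K² + K/(7 + K) (T(K) = (K² + K/(7 + K)) + 6 = 6 + K² + K/(7 + K))
T(3) + 65*b(S, r(5)) = (42 + 3³ + 7*3 + 7*3²)/(7 + 3) + 65*6 = (42 + 27 + 21 + 7*9)/10 + 390 = (42 + 27 + 21 + 63)/10 + 390 = (⅒)*153 + 390 = 153/10 + 390 = 4053/10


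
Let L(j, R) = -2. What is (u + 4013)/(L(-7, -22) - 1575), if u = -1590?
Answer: -2423/1577 ≈ -1.5365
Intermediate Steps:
(u + 4013)/(L(-7, -22) - 1575) = (-1590 + 4013)/(-2 - 1575) = 2423/(-1577) = 2423*(-1/1577) = -2423/1577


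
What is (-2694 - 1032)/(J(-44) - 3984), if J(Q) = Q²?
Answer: 1863/1024 ≈ 1.8193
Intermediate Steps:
(-2694 - 1032)/(J(-44) - 3984) = (-2694 - 1032)/((-44)² - 3984) = -3726/(1936 - 3984) = -3726/(-2048) = -3726*(-1/2048) = 1863/1024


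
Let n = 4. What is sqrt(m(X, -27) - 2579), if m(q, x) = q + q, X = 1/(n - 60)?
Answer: I*sqrt(505491)/14 ≈ 50.784*I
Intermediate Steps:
X = -1/56 (X = 1/(4 - 60) = 1/(-56) = -1/56 ≈ -0.017857)
m(q, x) = 2*q
sqrt(m(X, -27) - 2579) = sqrt(2*(-1/56) - 2579) = sqrt(-1/28 - 2579) = sqrt(-72213/28) = I*sqrt(505491)/14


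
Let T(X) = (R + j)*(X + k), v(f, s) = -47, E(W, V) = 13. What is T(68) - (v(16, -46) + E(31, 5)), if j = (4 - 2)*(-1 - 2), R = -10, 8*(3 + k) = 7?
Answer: -1020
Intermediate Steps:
k = -17/8 (k = -3 + (⅛)*7 = -3 + 7/8 = -17/8 ≈ -2.1250)
j = -6 (j = 2*(-3) = -6)
T(X) = 34 - 16*X (T(X) = (-10 - 6)*(X - 17/8) = -16*(-17/8 + X) = 34 - 16*X)
T(68) - (v(16, -46) + E(31, 5)) = (34 - 16*68) - (-47 + 13) = (34 - 1088) - 1*(-34) = -1054 + 34 = -1020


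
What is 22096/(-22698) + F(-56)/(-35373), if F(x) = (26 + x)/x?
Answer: -280579373/288219204 ≈ -0.97349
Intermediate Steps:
F(x) = (26 + x)/x
22096/(-22698) + F(-56)/(-35373) = 22096/(-22698) + ((26 - 56)/(-56))/(-35373) = 22096*(-1/22698) - 1/56*(-30)*(-1/35373) = -11048/11349 + (15/28)*(-1/35373) = -11048/11349 - 5/330148 = -280579373/288219204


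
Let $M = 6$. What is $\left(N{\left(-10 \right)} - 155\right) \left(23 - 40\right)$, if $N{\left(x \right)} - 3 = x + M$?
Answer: $2652$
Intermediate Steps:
$N{\left(x \right)} = 9 + x$ ($N{\left(x \right)} = 3 + \left(x + 6\right) = 3 + \left(6 + x\right) = 9 + x$)
$\left(N{\left(-10 \right)} - 155\right) \left(23 - 40\right) = \left(\left(9 - 10\right) - 155\right) \left(23 - 40\right) = \left(-1 - 155\right) \left(-17\right) = \left(-156\right) \left(-17\right) = 2652$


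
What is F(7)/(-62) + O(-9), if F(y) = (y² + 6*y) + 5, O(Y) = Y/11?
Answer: -807/341 ≈ -2.3666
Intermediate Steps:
O(Y) = Y/11 (O(Y) = Y*(1/11) = Y/11)
F(y) = 5 + y² + 6*y
F(7)/(-62) + O(-9) = (5 + 7² + 6*7)/(-62) + (1/11)*(-9) = (5 + 49 + 42)*(-1/62) - 9/11 = 96*(-1/62) - 9/11 = -48/31 - 9/11 = -807/341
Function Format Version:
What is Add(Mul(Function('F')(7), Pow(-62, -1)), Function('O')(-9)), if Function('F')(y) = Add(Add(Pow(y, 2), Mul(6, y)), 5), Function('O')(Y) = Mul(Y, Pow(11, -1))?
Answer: Rational(-807, 341) ≈ -2.3666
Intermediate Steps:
Function('O')(Y) = Mul(Rational(1, 11), Y) (Function('O')(Y) = Mul(Y, Rational(1, 11)) = Mul(Rational(1, 11), Y))
Function('F')(y) = Add(5, Pow(y, 2), Mul(6, y))
Add(Mul(Function('F')(7), Pow(-62, -1)), Function('O')(-9)) = Add(Mul(Add(5, Pow(7, 2), Mul(6, 7)), Pow(-62, -1)), Mul(Rational(1, 11), -9)) = Add(Mul(Add(5, 49, 42), Rational(-1, 62)), Rational(-9, 11)) = Add(Mul(96, Rational(-1, 62)), Rational(-9, 11)) = Add(Rational(-48, 31), Rational(-9, 11)) = Rational(-807, 341)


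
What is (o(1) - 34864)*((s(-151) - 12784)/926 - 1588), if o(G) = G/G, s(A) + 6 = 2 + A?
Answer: 51716715501/926 ≈ 5.5850e+7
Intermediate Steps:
s(A) = -4 + A (s(A) = -6 + (2 + A) = -4 + A)
o(G) = 1
(o(1) - 34864)*((s(-151) - 12784)/926 - 1588) = (1 - 34864)*(((-4 - 151) - 12784)/926 - 1588) = -34863*((-155 - 12784)*(1/926) - 1588) = -34863*(-12939*1/926 - 1588) = -34863*(-12939/926 - 1588) = -34863*(-1483427/926) = 51716715501/926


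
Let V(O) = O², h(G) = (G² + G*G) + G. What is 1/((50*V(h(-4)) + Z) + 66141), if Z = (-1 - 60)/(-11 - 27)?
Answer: 38/4003019 ≈ 9.4928e-6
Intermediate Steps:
h(G) = G + 2*G² (h(G) = (G² + G²) + G = 2*G² + G = G + 2*G²)
Z = 61/38 (Z = -61/(-38) = -61*(-1/38) = 61/38 ≈ 1.6053)
1/((50*V(h(-4)) + Z) + 66141) = 1/((50*(-4*(1 + 2*(-4)))² + 61/38) + 66141) = 1/((50*(-4*(1 - 8))² + 61/38) + 66141) = 1/((50*(-4*(-7))² + 61/38) + 66141) = 1/((50*28² + 61/38) + 66141) = 1/((50*784 + 61/38) + 66141) = 1/((39200 + 61/38) + 66141) = 1/(1489661/38 + 66141) = 1/(4003019/38) = 38/4003019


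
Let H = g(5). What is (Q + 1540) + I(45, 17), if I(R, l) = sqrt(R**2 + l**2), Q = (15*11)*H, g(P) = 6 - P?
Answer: 1705 + sqrt(2314) ≈ 1753.1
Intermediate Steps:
H = 1 (H = 6 - 1*5 = 6 - 5 = 1)
Q = 165 (Q = (15*11)*1 = 165*1 = 165)
(Q + 1540) + I(45, 17) = (165 + 1540) + sqrt(45**2 + 17**2) = 1705 + sqrt(2025 + 289) = 1705 + sqrt(2314)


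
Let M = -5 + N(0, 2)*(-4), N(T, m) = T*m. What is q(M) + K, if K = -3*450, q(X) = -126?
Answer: -1476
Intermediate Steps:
M = -5 (M = -5 + (0*2)*(-4) = -5 + 0*(-4) = -5 + 0 = -5)
K = -1350
q(M) + K = -126 - 1350 = -1476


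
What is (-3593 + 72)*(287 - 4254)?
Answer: 13967807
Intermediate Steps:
(-3593 + 72)*(287 - 4254) = -3521*(-3967) = 13967807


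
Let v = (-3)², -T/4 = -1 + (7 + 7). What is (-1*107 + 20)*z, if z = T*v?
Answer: 40716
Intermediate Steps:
T = -52 (T = -4*(-1 + (7 + 7)) = -4*(-1 + 14) = -4*13 = -52)
v = 9
z = -468 (z = -52*9 = -468)
(-1*107 + 20)*z = (-1*107 + 20)*(-468) = (-107 + 20)*(-468) = -87*(-468) = 40716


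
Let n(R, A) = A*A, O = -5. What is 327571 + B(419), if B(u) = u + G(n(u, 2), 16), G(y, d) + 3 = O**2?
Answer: 328012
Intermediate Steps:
n(R, A) = A**2
G(y, d) = 22 (G(y, d) = -3 + (-5)**2 = -3 + 25 = 22)
B(u) = 22 + u (B(u) = u + 22 = 22 + u)
327571 + B(419) = 327571 + (22 + 419) = 327571 + 441 = 328012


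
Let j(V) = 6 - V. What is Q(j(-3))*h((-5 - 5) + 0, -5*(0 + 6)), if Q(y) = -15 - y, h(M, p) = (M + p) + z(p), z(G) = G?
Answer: 1680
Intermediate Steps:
h(M, p) = M + 2*p (h(M, p) = (M + p) + p = M + 2*p)
Q(j(-3))*h((-5 - 5) + 0, -5*(0 + 6)) = (-15 - (6 - 1*(-3)))*(((-5 - 5) + 0) + 2*(-5*(0 + 6))) = (-15 - (6 + 3))*((-10 + 0) + 2*(-5*6)) = (-15 - 1*9)*(-10 + 2*(-30)) = (-15 - 9)*(-10 - 60) = -24*(-70) = 1680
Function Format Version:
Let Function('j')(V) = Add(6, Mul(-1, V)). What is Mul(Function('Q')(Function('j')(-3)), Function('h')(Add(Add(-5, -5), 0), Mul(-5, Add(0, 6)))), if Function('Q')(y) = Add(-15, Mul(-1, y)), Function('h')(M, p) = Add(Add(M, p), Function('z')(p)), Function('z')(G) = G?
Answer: 1680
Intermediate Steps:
Function('h')(M, p) = Add(M, Mul(2, p)) (Function('h')(M, p) = Add(Add(M, p), p) = Add(M, Mul(2, p)))
Mul(Function('Q')(Function('j')(-3)), Function('h')(Add(Add(-5, -5), 0), Mul(-5, Add(0, 6)))) = Mul(Add(-15, Mul(-1, Add(6, Mul(-1, -3)))), Add(Add(Add(-5, -5), 0), Mul(2, Mul(-5, Add(0, 6))))) = Mul(Add(-15, Mul(-1, Add(6, 3))), Add(Add(-10, 0), Mul(2, Mul(-5, 6)))) = Mul(Add(-15, Mul(-1, 9)), Add(-10, Mul(2, -30))) = Mul(Add(-15, -9), Add(-10, -60)) = Mul(-24, -70) = 1680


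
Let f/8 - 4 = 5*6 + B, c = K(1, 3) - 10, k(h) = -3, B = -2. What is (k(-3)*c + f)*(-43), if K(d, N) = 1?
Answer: -12169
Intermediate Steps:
c = -9 (c = 1 - 10 = -9)
f = 256 (f = 32 + 8*(5*6 - 2) = 32 + 8*(30 - 2) = 32 + 8*28 = 32 + 224 = 256)
(k(-3)*c + f)*(-43) = (-3*(-9) + 256)*(-43) = (27 + 256)*(-43) = 283*(-43) = -12169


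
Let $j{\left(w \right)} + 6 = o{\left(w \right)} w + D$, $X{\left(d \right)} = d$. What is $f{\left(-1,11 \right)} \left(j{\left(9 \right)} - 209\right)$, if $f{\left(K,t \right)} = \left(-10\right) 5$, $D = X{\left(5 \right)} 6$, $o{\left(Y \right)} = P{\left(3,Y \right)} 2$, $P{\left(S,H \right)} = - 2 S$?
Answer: $14650$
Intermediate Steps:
$o{\left(Y \right)} = -12$ ($o{\left(Y \right)} = \left(-2\right) 3 \cdot 2 = \left(-6\right) 2 = -12$)
$D = 30$ ($D = 5 \cdot 6 = 30$)
$f{\left(K,t \right)} = -50$
$j{\left(w \right)} = 24 - 12 w$ ($j{\left(w \right)} = -6 - \left(-30 + 12 w\right) = 24 - 12 w$)
$f{\left(-1,11 \right)} \left(j{\left(9 \right)} - 209\right) = - 50 \left(\left(24 - 108\right) - 209\right) = - 50 \left(-84 - 209\right) = \left(-50\right) \left(-293\right) = 14650$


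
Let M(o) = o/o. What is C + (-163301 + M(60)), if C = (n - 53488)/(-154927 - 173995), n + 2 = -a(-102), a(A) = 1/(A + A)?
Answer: -10957433458441/67100088 ≈ -1.6330e+5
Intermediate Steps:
a(A) = 1/(2*A)
n = -407/204 (n = -2 - 1/(2*(-102)) = -2 - (-1)/(2*102) = -2 - 1*(-1/204) = -2 + 1/204 = -407/204 ≈ -1.9951)
M(o) = 1
C = 10911959/67100088 (C = (-407/204 - 53488)/(-154927 - 173995) = -10911959/204/(-328922) = -10911959/204*(-1/328922) = 10911959/67100088 ≈ 0.16262)
C + (-163301 + M(60)) = 10911959/67100088 + (-163301 + 1) = 10911959/67100088 - 163300 = -10957433458441/67100088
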